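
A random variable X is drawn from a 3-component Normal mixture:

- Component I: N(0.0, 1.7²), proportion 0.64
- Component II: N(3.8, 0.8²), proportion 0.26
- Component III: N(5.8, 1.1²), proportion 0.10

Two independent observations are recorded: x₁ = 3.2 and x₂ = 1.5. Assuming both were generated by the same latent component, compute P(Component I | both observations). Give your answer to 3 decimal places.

The responsibility of component k is P(Z=k) f_k(x) divided by Σ_j P(Z=j) f_j(x).
Since both observations come from the same component, the likelihood for component k is f_k(x₁)·f_k(x₂).
  L_I = [0.0399074] × [0.159002] = 0.00634535
  L_II = [0.376422] × [0.00799765] = 0.00301049
  L_III = [0.0222006] × [0.000174298] = 3.86951e-06
Multiply by the mixture weights:
  P(Z=I)·L_I = 0.64 × 0.00634535 = 0.00406102
  P(Z=II)·L_II = 0.26 × 0.00301049 = 0.000782727
  P(Z=III)·L_III = 0.10 × 3.86951e-06 = 3.86951e-07
Evidence: 0.00406102 + 0.000782727 + 3.86951e-07 = 0.00484414
Responsibility of Component I: 0.00406102 / 0.00484414 ≈ 0.838

0.838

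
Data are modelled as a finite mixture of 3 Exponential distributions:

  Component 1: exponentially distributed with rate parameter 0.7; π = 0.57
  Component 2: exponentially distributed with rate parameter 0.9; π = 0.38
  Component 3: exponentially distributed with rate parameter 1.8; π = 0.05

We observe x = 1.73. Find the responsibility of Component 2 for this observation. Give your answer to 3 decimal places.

The responsibility of component k is π_k f_k(x) divided by Σ_j π_j f_j(x).
Component likelihoods at x = 1.73:
  L_1 = 0.208529
  L_2 = 0.189691
  L_3 = 0.0799612
Multiply by the mixture weights:
  π_1·L_1 = 0.57 × 0.208529 = 0.118862
  π_2·L_2 = 0.38 × 0.189691 = 0.0720825
  π_3·L_3 = 0.05 × 0.0799612 = 0.00399806
Denominator: 0.118862 + 0.0720825 + 0.00399806 = 0.194942
P(Component 2 | the observation) = 0.0720825 / 0.194942 ≈ 0.370

0.370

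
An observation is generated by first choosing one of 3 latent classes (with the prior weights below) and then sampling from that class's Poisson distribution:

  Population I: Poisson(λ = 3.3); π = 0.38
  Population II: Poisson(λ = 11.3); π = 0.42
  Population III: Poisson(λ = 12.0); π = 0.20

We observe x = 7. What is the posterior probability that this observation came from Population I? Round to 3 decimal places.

0.264

The responsibility of component k is π_k f_k(x) divided by Σ_j π_j f_j(x).
Component likelihoods at x = 7:
  p_I = e^(−3.3)·3.3^7/7! = 0.0311886
  p_II = e^(−11.3)·11.3^7/7! = 0.0577552
  p_III = e^(−12.0)·12.0^7/7! = 0.0436822
Unnormalised posteriors:
  π_I·p_I = 0.38 × 0.0311886 = 0.0118517
  π_II·p_II = 0.42 × 0.0577552 = 0.0242572
  π_III·p_III = 0.20 × 0.0436822 = 0.00873644
Sum: 0.0118517 + 0.0242572 + 0.00873644 = 0.0448453
P(Population I | data) = 0.0118517 / 0.0448453 ≈ 0.264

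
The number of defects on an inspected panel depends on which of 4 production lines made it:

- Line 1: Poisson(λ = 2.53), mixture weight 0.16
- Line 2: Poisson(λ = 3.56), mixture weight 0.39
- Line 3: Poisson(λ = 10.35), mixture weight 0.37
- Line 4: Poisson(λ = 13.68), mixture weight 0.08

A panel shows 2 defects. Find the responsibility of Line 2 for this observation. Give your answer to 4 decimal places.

0.6291

The responsibility of component k is π_k f_k(x) divided by Σ_j π_j f_j(x).
Component likelihoods at x = 2 defects:
  p_1 = e^(−2.53)·2.53^2/2! = 0.254945
  p_2 = e^(−3.56)·3.56^2/2! = 0.180211
  p_3 = e^(−10.35)·10.35^2/2! = 0.00171357
  p_4 = e^(−13.68)·13.68^2/2! = 0.00010715
Weight by the priors:
  π_1·p_1 = 0.16 × 0.254945 = 0.0407912
  π_2·p_2 = 0.39 × 0.180211 = 0.0702823
  π_3·p_3 = 0.37 × 0.00171357 = 0.000634022
  π_4·p_4 = 0.08 × 0.00010715 = 8.57203e-06
Denominator: 0.0407912 + 0.0702823 + 0.000634022 + 8.57203e-06 = 0.111716
P(Line 2 | the observation) = 0.0702823 / 0.111716 ≈ 0.6291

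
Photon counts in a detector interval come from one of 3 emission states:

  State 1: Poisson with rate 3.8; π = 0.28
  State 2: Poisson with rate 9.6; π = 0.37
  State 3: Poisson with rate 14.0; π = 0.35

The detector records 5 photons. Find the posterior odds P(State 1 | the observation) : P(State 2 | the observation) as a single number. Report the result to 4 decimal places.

Since P(k|x) ∝ P(Z=k) f_k(x), the posterior odds are P(Z=i) f_i(x) / (P(Z=j) f_j(x)).
Evaluate each component's likelihood at the observed value:
  L_1 = e^(−3.8)·3.8^5/5! = 0.147713
  L_2 = e^(−9.6)·9.6^5/5! = 0.0460201
  L_3 = e^(−14.0)·14.0^5/5! = 0.0037268
Odds = (0.28/0.37) × (0.147713/0.0460201) = 0.756757 × 3.20974 ≈ 2.4290

2.4290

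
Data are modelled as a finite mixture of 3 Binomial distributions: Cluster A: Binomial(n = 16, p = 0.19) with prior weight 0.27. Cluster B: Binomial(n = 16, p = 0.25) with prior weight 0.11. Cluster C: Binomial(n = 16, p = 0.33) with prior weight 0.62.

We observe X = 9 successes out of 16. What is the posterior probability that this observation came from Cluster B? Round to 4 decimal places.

0.0308

P(component k | x) = P(Z=k)·f_k(x) / marginal(x), where marginal(x) = Σ_j P(Z=j)·f_j(x).
Evaluate each component's likelihood at the observed value:
  f_A = 0.000844508
  f_B = 0.00582526
  f_C = 0.0321792
Unnormalised posteriors:
  P(Z=A)·f_A = 0.27 × 0.000844508 = 0.000228017
  P(Z=B)·f_B = 0.11 × 0.00582526 = 0.000640778
  P(Z=C)·f_C = 0.62 × 0.0321792 = 0.0199511
Evidence: 0.000228017 + 0.000640778 + 0.0199511 = 0.0208199
Responsibility of Cluster B: 0.000640778 / 0.0208199 ≈ 0.0308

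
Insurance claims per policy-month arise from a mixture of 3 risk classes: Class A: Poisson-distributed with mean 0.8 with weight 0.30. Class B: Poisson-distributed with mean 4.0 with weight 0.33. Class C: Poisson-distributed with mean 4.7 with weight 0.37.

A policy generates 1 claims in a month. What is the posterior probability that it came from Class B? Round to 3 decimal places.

0.164

By Bayes' theorem, P(k | x) = π_k f_k(x) / Σ_j π_j f_j(x).
Component likelihoods at x = 1 claims:
  f_A = e^(−0.8)·0.8^1/1! = 0.359463
  f_B = e^(−4.0)·4.0^1/1! = 0.0732626
  f_C = e^(−4.7)·4.7^1/1! = 0.0427478
Prior × likelihood for each component:
  π_A·f_A = 0.30 × 0.359463 = 0.107839
  π_B·f_B = 0.33 × 0.0732626 = 0.0241766
  π_C·f_C = 0.37 × 0.0427478 = 0.0158167
Normaliser: 0.107839 + 0.0241766 + 0.0158167 = 0.147832
P(Class B | x) = 0.0241766 / 0.147832 ≈ 0.164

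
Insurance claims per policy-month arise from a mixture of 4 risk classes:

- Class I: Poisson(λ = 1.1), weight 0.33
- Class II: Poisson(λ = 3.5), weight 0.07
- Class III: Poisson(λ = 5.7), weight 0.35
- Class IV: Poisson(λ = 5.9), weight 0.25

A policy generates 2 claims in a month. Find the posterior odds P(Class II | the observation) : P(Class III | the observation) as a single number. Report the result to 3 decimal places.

Only the two components matter; the odds are (P(Z=i) f_i(x)) / (P(Z=j) f_j(x)).
Evaluate each component's likelihood at the observed value:
  L_I = e^(−1.1)·1.1^2/2! = 0.201387
  L_II = e^(−3.5)·3.5^2/2! = 0.184959
  L_III = e^(−5.7)·5.7^2/2! = 0.0543552
  L_IV = e^(−5.9)·5.9^2/2! = 0.04768
Odds = (0.07/0.35) × (0.184959/0.0543552) = 0.2 × 3.40278 ≈ 0.681

0.681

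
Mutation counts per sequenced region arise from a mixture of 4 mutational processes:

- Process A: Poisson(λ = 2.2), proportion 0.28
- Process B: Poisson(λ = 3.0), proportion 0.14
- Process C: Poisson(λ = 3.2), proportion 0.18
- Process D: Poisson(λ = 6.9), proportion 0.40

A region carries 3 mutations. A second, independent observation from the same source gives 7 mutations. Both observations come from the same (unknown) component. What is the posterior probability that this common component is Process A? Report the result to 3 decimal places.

0.056

The responsibility of component k is w_k f_k(x) divided by Σ_j w_j f_j(x).
Since both observations come from the same component, the likelihood for component k is f_k(x₁)·f_k(x₂).
  f_A = [0.196639] × [0.00548378] = 0.00107832
  f_B = [0.224042] × [0.021604] = 0.00484021
  f_C = [0.222616] × [0.0277893] = 0.00618633
  f_D = [0.0551778] × [0.148895] = 0.00821571
Unnormalised posteriors:
  w_A·f_A = 0.28 × 0.00107832 = 0.000301931
  w_B·f_B = 0.14 × 0.00484021 = 0.000677629
  w_C·f_C = 0.18 × 0.00618633 = 0.00111354
  w_D·f_D = 0.40 × 0.00821571 = 0.00328629
Sum: 0.000301931 + 0.000677629 + 0.00111354 + 0.00328629 = 0.00537938
P(Process A | data) ≈ 0.056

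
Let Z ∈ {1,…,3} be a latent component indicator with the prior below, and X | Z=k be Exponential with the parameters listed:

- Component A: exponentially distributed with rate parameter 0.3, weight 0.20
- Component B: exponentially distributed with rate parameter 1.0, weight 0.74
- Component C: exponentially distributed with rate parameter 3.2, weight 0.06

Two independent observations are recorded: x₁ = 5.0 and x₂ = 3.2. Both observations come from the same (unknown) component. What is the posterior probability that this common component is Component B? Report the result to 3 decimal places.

By Bayes' theorem, P(k | x) = π_k f_k(x) / Σ_j π_j f_j(x).
Since both observations come from the same component, the likelihood for component k is f_k(x₁)·f_k(x₂).
  L_A = [0.3·e^(−0.3·5.0) = 0.3·e^(−1.5000) = 0.066939] × [0.114868] = 0.00768915
  L_B = [1.0·e^(−1.0·5.0) = 1.0·e^(−5.0000) = 0.00673795] × [0.0407622] = 0.000274654
  L_C = [3.2·e^(−3.2·5.0) = 3.2·e^(−16.0000) = 3.60113e-07] × [0.000114281] = 4.11541e-11
Multiply by the mixture weights:
  π_A·L_A = 0.20 × 0.00768915 = 0.00153783
  π_B·L_B = 0.74 × 0.000274654 = 0.000203244
  π_C·L_C = 0.06 × 4.11541e-11 = 2.46924e-12
Marginal: 0.00153783 + 0.000203244 + 2.46924e-12 = 0.00174107
P(Component B | data) = 0.000203244 / 0.00174107 ≈ 0.117

0.117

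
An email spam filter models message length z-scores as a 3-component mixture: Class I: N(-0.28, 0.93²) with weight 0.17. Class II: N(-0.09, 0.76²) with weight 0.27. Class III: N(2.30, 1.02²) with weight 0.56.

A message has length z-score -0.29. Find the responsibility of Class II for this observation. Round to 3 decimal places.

P(component k | x) = π_k·f_k(x) / marginal(x), where marginal(x) = Σ_j π_j·f_j(x).
Component likelihoods at x = -0.29:
  p_I = 0.428945
  p_II = 0.507059
  p_III = 0.0155678
Weight by the priors:
  π_I·p_I = 0.17 × 0.428945 = 0.0729207
  π_II·p_II = 0.27 × 0.507059 = 0.136906
  π_III·p_III = 0.56 × 0.0155678 = 0.00871798
Normaliser: 0.0729207 + 0.136906 + 0.00871798 = 0.218545
P(Class II | x) ≈ 0.626

0.626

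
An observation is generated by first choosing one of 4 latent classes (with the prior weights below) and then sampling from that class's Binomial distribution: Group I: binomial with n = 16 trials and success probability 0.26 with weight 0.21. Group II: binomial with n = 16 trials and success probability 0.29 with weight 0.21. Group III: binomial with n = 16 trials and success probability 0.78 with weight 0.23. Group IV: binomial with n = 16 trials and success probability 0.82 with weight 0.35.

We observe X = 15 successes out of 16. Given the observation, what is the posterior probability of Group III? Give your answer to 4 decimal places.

0.2750

Apply Bayes' rule: the posterior for each component is proportional to its prior times its likelihood at x.
Component likelihoods at x = 15 successes out of 16:
  f_I = 1.98588e-08
  f_II = 9.80276e-08
  f_III = 0.0847153
  f_IV = 0.146757
Weight by the priors:
  P(Z=I)·f_I = 0.21 × 1.98588e-08 = 4.17034e-09
  P(Z=II)·f_II = 0.21 × 9.80276e-08 = 2.05858e-08
  P(Z=III)·f_III = 0.23 × 0.0847153 = 0.0194845
  P(Z=IV)·f_IV = 0.35 × 0.146757 = 0.0513651
Marginal: 4.17034e-09 + 2.05858e-08 + 0.0194845 + 0.0513651 = 0.0708497
So the posterior for Group III is 0.0194845 / 0.0708497 ≈ 0.2750.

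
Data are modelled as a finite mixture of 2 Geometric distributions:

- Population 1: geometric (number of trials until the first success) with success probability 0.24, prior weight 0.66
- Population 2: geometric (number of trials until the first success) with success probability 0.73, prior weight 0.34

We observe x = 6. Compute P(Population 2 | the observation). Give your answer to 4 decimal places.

By Bayes' theorem, P(k | x) = π_k f_k(x) / Σ_j π_j f_j(x).
Geometric probabilities:
  p_1 = 0.24·(1−0.24)^5 = 0.24·0.253553 = 0.0608526
  p_2 = 0.73·(1−0.73)^5 = 0.73·0.00143489 = 0.00104747
Unnormalised posteriors:
  π_1·p_1 = 0.66 × 0.0608526 = 0.0401627
  π_2·p_2 = 0.34 × 0.00104747 = 0.00035614
Marginal: 0.0401627 + 0.00035614 = 0.0405189
Responsibility of Population 2: 0.00035614 / 0.0405189 ≈ 0.0088

0.0088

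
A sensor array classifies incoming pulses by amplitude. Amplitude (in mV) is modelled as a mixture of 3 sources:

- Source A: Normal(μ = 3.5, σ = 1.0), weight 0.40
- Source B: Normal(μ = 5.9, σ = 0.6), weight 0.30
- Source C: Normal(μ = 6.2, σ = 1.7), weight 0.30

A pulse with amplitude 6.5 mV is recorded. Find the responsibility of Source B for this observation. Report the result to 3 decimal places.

0.630

The responsibility of component k is π_k f_k(x) divided by Σ_j π_j f_j(x).
Component likelihoods at x = 6.5 mV:
  p_A = 0.00443185
  p_B = 0.403285
  p_C = 0.231046
Weight by the priors:
  π_A·p_A = 0.40 × 0.00443185 = 0.00177274
  π_B·p_B = 0.30 × 0.403285 = 0.120985
  π_C·p_C = 0.30 × 0.231046 = 0.0693139
Evidence: 0.00177274 + 0.120985 + 0.0693139 = 0.192072
P(Source B | the observation) = 0.120985 / 0.192072 ≈ 0.630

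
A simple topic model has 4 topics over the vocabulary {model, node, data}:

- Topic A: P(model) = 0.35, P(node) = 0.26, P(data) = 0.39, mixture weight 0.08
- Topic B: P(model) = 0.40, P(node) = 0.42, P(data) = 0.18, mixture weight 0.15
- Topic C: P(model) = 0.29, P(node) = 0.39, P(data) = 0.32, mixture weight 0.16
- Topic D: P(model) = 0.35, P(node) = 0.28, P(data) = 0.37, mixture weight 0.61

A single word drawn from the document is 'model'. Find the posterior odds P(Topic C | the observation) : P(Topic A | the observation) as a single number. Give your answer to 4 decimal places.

1.6571

The posterior odds equal the prior odds times the likelihood ratio: (π_i/π_j)·(f_i(x)/f_j(x)).
Categorical probabilities:
  L_A = 0.35
  L_B = 0.4
  L_C = 0.29
  L_D = 0.35
Odds = (0.16/0.08) × (0.29/0.35) = 2 × 0.828571 ≈ 1.6571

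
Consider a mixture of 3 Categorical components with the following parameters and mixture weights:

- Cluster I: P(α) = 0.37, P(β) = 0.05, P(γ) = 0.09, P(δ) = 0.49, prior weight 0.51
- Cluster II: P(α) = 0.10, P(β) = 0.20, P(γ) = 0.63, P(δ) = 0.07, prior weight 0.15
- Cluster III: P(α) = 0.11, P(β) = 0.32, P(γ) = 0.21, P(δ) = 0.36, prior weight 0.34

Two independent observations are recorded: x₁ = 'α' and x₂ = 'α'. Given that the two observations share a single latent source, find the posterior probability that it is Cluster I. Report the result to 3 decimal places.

0.926

The responsibility of component k is P(Z=k) f_k(x) divided by Σ_j P(Z=j) f_j(x).
Since both observations come from the same component, the likelihood for component k is f_k(x₁)·f_k(x₂).
  f_I = [0.37] × [0.37] = 0.1369
  f_II = [0.1] × [0.1] = 0.01
  f_III = [0.11] × [0.11] = 0.0121
Prior × likelihood for each component:
  P(Z=I)·f_I = 0.51 × 0.1369 = 0.069819
  P(Z=II)·f_II = 0.15 × 0.01 = 0.0015
  P(Z=III)·f_III = 0.34 × 0.0121 = 0.004114
Sum: 0.069819 + 0.0015 + 0.004114 = 0.075433
P(Cluster I | x) = 0.069819 / 0.075433 ≈ 0.926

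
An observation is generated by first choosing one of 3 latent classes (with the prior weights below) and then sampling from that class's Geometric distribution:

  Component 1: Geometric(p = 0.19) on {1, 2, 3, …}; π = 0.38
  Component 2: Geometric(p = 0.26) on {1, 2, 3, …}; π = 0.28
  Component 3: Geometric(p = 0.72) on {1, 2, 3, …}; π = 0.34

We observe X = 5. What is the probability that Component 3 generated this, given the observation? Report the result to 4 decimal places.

P(component k | x) = w_k·f_k(x) / marginal(x), where marginal(x) = Σ_j w_j·f_j(x).
Evaluate each component's likelihood at the observed value:
  L_1 = 0.19·(1−0.19)^4 = 0.19·0.430467 = 0.0817888
  L_2 = 0.26·(1−0.26)^4 = 0.26·0.299866 = 0.0779651
  L_3 = 0.72·(1−0.72)^4 = 0.72·0.00614656 = 0.00442552
Prior × likelihood for each component:
  w_1·L_1 = 0.38 × 0.0817888 = 0.0310797
  w_2·L_2 = 0.28 × 0.0779651 = 0.0218302
  w_3·L_3 = 0.34 × 0.00442552 = 0.00150468
Sum: 0.0310797 + 0.0218302 + 0.00150468 = 0.0544146
P(Component 3 | x) ≈ 0.0277

0.0277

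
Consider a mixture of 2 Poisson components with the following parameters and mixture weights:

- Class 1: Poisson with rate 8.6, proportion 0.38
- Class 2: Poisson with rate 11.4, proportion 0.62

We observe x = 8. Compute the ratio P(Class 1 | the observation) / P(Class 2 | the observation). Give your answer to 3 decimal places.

1.057

The posterior odds equal the prior odds times the likelihood ratio: (P(Z=i)/P(Z=j))·(f_i(x)/f_j(x)).
Poisson probabilities:
  f_1 = e^(−8.6)·8.6^8/8! = 0.136626
  f_2 = e^(−11.4)·11.4^8/8! = 0.0792066
Odds = (0.38/0.62) × (0.136626/0.0792066) = 0.612903 × 1.72494 ≈ 1.057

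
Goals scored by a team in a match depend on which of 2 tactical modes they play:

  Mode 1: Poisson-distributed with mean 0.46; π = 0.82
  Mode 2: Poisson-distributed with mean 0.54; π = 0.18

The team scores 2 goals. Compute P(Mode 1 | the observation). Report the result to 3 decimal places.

Apply Bayes' rule: the posterior for each component is proportional to its prior times its likelihood at x.
Component likelihoods at x = 2 goals:
  p_1 = 0.0667898
  p_2 = 0.0849647
Unnormalised posteriors:
  P(Z=1)·p_1 = 0.82 × 0.0667898 = 0.0547676
  P(Z=2)·p_2 = 0.18 × 0.0849647 = 0.0152936
Denominator: 0.0547676 + 0.0152936 = 0.0700613
P(Mode 1 | x) ≈ 0.782

0.782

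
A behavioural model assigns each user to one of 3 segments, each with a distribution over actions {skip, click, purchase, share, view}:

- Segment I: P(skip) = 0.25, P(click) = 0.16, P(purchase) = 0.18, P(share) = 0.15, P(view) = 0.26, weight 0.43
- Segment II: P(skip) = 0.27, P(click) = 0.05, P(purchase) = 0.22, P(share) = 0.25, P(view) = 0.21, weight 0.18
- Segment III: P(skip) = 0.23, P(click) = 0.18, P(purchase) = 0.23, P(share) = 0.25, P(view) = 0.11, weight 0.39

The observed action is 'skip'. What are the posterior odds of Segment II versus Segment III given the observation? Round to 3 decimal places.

Only the two components matter; the odds are (π_i f_i(x)) / (π_j f_j(x)).
Categorical probabilities:
  L_I = P(skip | comp) = 0.25
  L_II = P(skip | comp) = 0.27
  L_III = P(skip | comp) = 0.23
Posterior odds = (π_II·L_II) / (π_III·L_III) = (0.18·0.27) / (0.39·0.23) = 0.0486 / 0.0897 ≈ 0.542

0.542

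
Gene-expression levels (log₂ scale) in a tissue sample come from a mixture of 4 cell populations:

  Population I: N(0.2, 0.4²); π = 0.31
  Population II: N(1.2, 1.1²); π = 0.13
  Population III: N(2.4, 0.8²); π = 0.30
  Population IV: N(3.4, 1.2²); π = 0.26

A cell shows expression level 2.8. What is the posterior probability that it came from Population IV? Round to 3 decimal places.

0.340

Apply Bayes' rule: the posterior for each component is proportional to its prior times its likelihood at x.
Evaluate each component's likelihood at the observed value:
  p_I = (1/(0.4·√(2π)))·exp(−(2.8−0.2)²/(2·0.4²)) = 0.997356·exp(-21.12500) = 6.67389e-10
  p_II = (1/(1.1·√(2π)))·exp(−(2.8−1.2)²/(2·1.1²)) = 0.362675·exp(-1.05785) = 0.125921
  p_III = (1/(0.8·√(2π)))·exp(−(2.8−2.4)²/(2·0.8²)) = 0.498678·exp(-0.12500) = 0.440082
  p_IV = (1/(1.2·√(2π)))·exp(−(2.8−3.4)²/(2·1.2²)) = 0.332452·exp(-0.12500) = 0.293388
Weight by the priors:
  w_I·p_I = 0.31 × 6.67389e-10 = 2.06891e-10
  w_II·p_II = 0.13 × 0.125921 = 0.0163697
  w_III·p_III = 0.30 × 0.440082 = 0.132024
  w_IV·p_IV = 0.26 × 0.293388 = 0.0762808
Sum: 2.06891e-10 + 0.0163697 + 0.132024 + 0.0762808 = 0.224675
Responsibility of Population IV: 0.0762808 / 0.224675 ≈ 0.340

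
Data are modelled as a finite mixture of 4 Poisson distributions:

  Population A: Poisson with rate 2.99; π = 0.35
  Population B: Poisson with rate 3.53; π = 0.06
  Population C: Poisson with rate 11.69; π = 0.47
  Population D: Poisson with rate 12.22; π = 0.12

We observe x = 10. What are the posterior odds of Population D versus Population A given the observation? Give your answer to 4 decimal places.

43.7094

Posterior odds = (π_i f_i(x)) / (π_j f_j(x)); the normalising sum cancels.
Evaluate each component's likelihood at the observed value:
  L_A = 0.000791422
  L_B = 0.00242619
  L_C = 0.110022
  L_D = 0.100895
Posterior odds = (π_D·L_D) / (π_A·L_A) = (0.12·0.100895) / (0.35·0.000791422) = 0.0121074 / 0.000276998 ≈ 43.7094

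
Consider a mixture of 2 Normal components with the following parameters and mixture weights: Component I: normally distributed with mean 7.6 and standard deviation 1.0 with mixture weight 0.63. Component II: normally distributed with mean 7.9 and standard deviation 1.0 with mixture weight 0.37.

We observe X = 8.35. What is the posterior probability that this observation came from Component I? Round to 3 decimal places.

Apply Bayes' rule: the posterior for each component is proportional to its prior times its likelihood at x.
Component likelihoods at x = 8.35:
  L_I = (1/(1.0·√(2π)))·exp(−(8.35−7.6)²/(2·1.0²)) = 0.398942·exp(-0.28125) = 0.301137
  L_II = (1/(1.0·√(2π)))·exp(−(8.35−7.9)²/(2·1.0²)) = 0.398942·exp(-0.10125) = 0.360527
Weight by the priors:
  w_I·L_I = 0.63 × 0.301137 = 0.189717
  w_II·L_II = 0.37 × 0.360527 = 0.133395
Marginal: 0.189717 + 0.133395 = 0.323112
P(Component I | data) = 0.189717 / 0.323112 ≈ 0.587

0.587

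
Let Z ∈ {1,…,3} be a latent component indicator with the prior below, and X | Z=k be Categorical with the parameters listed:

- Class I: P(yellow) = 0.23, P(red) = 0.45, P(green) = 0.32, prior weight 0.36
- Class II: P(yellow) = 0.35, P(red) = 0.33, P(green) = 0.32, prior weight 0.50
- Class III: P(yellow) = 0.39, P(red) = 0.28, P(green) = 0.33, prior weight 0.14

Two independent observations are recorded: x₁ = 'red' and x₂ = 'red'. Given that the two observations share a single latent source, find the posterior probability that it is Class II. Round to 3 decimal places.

Apply Bayes' rule: the posterior for each component is proportional to its prior times its likelihood at x.
Since both observations come from the same component, the likelihood for component k is f_k(x₁)·f_k(x₂).
  p_I = [P(red | comp) = 0.45] × [0.45] = 0.2025
  p_II = [P(red | comp) = 0.33] × [0.33] = 0.1089
  p_III = [P(red | comp) = 0.28] × [0.28] = 0.0784
Unnormalised posteriors:
  π_I·p_I = 0.36 × 0.2025 = 0.0729
  π_II·p_II = 0.50 × 0.1089 = 0.05445
  π_III·p_III = 0.14 × 0.0784 = 0.010976
Marginal: 0.0729 + 0.05445 + 0.010976 = 0.138326
Responsibility of Class II: 0.05445 / 0.138326 ≈ 0.394

0.394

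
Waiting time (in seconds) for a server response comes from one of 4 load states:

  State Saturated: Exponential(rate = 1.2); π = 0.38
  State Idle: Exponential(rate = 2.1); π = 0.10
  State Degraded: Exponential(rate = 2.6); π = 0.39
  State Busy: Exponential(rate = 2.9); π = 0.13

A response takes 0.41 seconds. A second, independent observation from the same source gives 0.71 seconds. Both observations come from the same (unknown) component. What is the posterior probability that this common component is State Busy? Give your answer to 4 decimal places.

The responsibility of component k is w_k f_k(x) divided by Σ_j w_j f_j(x).
Since both observations come from the same component, the likelihood for component k is f_k(x₁)·f_k(x₂).
  f_Saturated = [0.733683] × [0.511873] = 0.375553
  f_Idle = [0.887752] × [0.47281] = 0.419738
  f_Degraded = [0.895397] × [0.410455] = 0.36752
  f_Busy = [0.883124] × [0.369986] = 0.326744
Weight by the priors:
  w_Saturated·f_Saturated = 0.38 × 0.375553 = 0.14271
  w_Idle·f_Idle = 0.10 × 0.419738 = 0.0419738
  w_Degraded·f_Degraded = 0.39 × 0.36752 = 0.143333
  w_Busy·f_Busy = 0.13 × 0.326744 = 0.0424767
Denominator: 0.14271 + 0.0419738 + 0.143333 + 0.0424767 = 0.370493
P(State Busy | x) ≈ 0.1146

0.1146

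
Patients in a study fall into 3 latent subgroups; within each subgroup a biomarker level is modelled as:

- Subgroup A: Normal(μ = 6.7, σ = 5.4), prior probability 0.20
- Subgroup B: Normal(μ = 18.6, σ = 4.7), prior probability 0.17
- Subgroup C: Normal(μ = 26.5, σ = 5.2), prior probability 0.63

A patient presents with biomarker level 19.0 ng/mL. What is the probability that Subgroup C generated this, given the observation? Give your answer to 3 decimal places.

0.525

Apply Bayes' rule: the posterior for each component is proportional to its prior times its likelihood at x.
Normal densities:
  f_A = (1/(5.4·√(2π)))·exp(−(19.0−6.7)²/(2·5.4²)) = 0.073878·exp(-2.59414) = 0.00551947
  f_B = (1/(4.7·√(2π)))·exp(−(19.0−18.6)²/(2·4.7²)) = 0.084881·exp(-0.00362) = 0.0845745
  f_C = (1/(5.2·√(2π)))·exp(−(19.0−26.5)²/(2·5.2²)) = 0.076720·exp(-1.04013) = 0.0271135
Prior × likelihood for each component:
  π_A·f_A = 0.20 × 0.00551947 = 0.00110389
  π_B·f_B = 0.17 × 0.0845745 = 0.0143777
  π_C·f_C = 0.63 × 0.0271135 = 0.0170815
Evidence: 0.00110389 + 0.0143777 + 0.0170815 = 0.0325631
Responsibility of Subgroup C: 0.0170815 / 0.0325631 ≈ 0.525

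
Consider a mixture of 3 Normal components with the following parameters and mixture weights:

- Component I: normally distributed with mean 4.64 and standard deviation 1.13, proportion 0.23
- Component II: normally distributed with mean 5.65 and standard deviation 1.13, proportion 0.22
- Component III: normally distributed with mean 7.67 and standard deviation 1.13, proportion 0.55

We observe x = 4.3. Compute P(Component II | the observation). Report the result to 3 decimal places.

Apply Bayes' rule: the posterior for each component is proportional to its prior times its likelihood at x.
Normal densities:
  p_I = (1/(1.13·√(2π)))·exp(−(4.3−4.64)²/(2·1.13²)) = 0.353046·exp(-0.04527) = 0.337422
  p_II = (1/(1.13·√(2π)))·exp(−(4.3−5.65)²/(2·1.13²)) = 0.353046·exp(-0.71364) = 0.172942
  p_III = (1/(1.13·√(2π)))·exp(−(4.3−7.67)²/(2·1.13²)) = 0.353046·exp(-4.44706) = 0.00413522
Multiply by the mixture weights:
  w_I·p_I = 0.23 × 0.337422 = 0.077607
  w_II·p_II = 0.22 × 0.172942 = 0.0380473
  w_III·p_III = 0.55 × 0.00413522 = 0.00227437
Denominator: 0.077607 + 0.0380473 + 0.00227437 = 0.117929
Responsibility of Component II: 0.0380473 / 0.117929 ≈ 0.323

0.323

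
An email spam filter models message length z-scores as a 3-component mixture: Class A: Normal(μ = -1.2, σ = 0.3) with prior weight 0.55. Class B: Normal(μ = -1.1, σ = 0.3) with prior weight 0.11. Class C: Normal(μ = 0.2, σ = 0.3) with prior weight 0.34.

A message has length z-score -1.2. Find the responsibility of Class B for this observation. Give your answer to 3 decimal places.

Apply Bayes' rule: the posterior for each component is proportional to its prior times its likelihood at x.
Normal densities:
  L_A = 1.32981
  L_B = 1.25794
  L_C = 2.48202e-05
Unnormalised posteriors:
  P(Z=A)·L_A = 0.55 × 1.32981 = 0.731394
  P(Z=B)·L_B = 0.11 × 1.25794 = 0.138374
  P(Z=C)·L_C = 0.34 × 2.48202e-05 = 8.43885e-06
Sum: 0.731394 + 0.138374 + 8.43885e-06 = 0.869776
P(Class B | data) ≈ 0.159

0.159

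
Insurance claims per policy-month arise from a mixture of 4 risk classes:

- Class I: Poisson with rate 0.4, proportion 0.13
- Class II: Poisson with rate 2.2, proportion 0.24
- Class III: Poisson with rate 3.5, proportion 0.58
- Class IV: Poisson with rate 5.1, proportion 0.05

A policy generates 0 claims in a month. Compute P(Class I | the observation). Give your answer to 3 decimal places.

0.662

Apply Bayes' rule: the posterior for each component is proportional to its prior times its likelihood at x.
Evaluate each component's likelihood at the observed value:
  f_I = e^(−0.4)·0.4^0/0! = 0.67032
  f_II = e^(−2.2)·2.2^0/0! = 0.110803
  f_III = e^(−3.5)·3.5^0/0! = 0.0301974
  f_IV = e^(−5.1)·5.1^0/0! = 0.00609675
Weight by the priors:
  P(Z=I)·f_I = 0.13 × 0.67032 = 0.0871416
  P(Z=II)·f_II = 0.24 × 0.110803 = 0.0265928
  P(Z=III)·f_III = 0.58 × 0.0301974 = 0.0175145
  P(Z=IV)·f_IV = 0.05 × 0.00609675 = 0.000304837
Denominator: 0.0871416 + 0.0265928 + 0.0175145 + 0.000304837 = 0.131554
P(Class I | the observation) = 0.0871416 / 0.131554 ≈ 0.662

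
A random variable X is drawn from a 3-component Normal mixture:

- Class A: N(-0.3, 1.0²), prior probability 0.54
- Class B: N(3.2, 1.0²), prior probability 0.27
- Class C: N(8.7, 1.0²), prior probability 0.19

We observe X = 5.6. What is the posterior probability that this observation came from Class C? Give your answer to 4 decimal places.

P(component k | x) = π_k·f_k(x) / marginal(x), where marginal(x) = Σ_j π_j·f_j(x).
Component likelihoods at x = 5.6:
  p_A = (1/(1.0·√(2π)))·exp(−(5.6−-0.3)²/(2·1.0²)) = 0.398942·exp(-17.40500) = 1.10158e-08
  p_B = (1/(1.0·√(2π)))·exp(−(5.6−3.2)²/(2·1.0²)) = 0.398942·exp(-2.88000) = 0.0223945
  p_C = (1/(1.0·√(2π)))·exp(−(5.6−8.7)²/(2·1.0²)) = 0.398942·exp(-4.80500) = 0.00326682
Multiply by the mixture weights:
  π_A·p_A = 0.54 × 1.10158e-08 = 5.94851e-09
  π_B·p_B = 0.27 × 0.0223945 = 0.00604652
  π_C·p_C = 0.19 × 0.00326682 = 0.000620696
Normaliser: 5.94851e-09 + 0.00604652 + 0.000620696 = 0.00666722
P(Class C | data) = 0.000620696 / 0.00666722 ≈ 0.0931

0.0931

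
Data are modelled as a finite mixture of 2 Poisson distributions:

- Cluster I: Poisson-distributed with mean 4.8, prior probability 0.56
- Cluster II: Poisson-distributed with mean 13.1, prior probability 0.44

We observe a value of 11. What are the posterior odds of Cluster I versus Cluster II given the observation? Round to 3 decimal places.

Posterior odds = (w_i f_i(x)) / (w_j f_j(x)); the normalising sum cancels.
Poisson probabilities:
  L_I = e^(−4.8)·4.8^11/11! = 0.00642517
  L_II = e^(−13.1)·13.1^11/11! = 0.0999012
0.00359809 / 0.0439565 ≈ 0.082

0.082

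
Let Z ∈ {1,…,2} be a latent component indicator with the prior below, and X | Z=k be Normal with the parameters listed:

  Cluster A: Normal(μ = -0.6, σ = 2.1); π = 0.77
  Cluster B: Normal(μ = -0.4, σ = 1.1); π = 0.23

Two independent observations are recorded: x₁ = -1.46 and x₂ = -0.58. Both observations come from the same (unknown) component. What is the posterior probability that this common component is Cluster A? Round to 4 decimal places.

Posterior ∝ prior × likelihood, so P(k | x) ∝ P(Z=k) f_k(x); normalise over all components.
Since both observations come from the same component, the likelihood for component k is f_k(x₁)·f_k(x₂).
  p_A = [0.174692] × [0.189964] = 0.0331852
  p_B = [0.227969] × [0.357852] = 0.081579
Unnormalised posteriors:
  P(Z=A)·p_A = 0.77 × 0.0331852 = 0.0255526
  P(Z=B)·p_B = 0.23 × 0.081579 = 0.0187632
Normaliser: 0.0255526 + 0.0187632 = 0.0443158
So the posterior for Cluster A is 0.0255526 / 0.0443158 ≈ 0.5766.

0.5766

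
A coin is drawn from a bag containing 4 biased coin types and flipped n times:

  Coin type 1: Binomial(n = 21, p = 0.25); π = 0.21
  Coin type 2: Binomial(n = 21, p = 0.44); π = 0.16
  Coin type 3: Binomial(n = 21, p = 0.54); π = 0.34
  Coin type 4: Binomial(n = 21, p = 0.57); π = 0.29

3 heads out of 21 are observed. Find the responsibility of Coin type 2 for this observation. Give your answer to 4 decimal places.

0.0211

By Bayes' theorem, P(k | x) = π_k f_k(x) / Σ_j π_j f_j(x).
Evaluate each component's likelihood at the observed value:
  f_1 = 0.117159
  f_2 = 0.00332349
  f_3 = 0.000178104
  f_4 = 6.22169e-05
Unnormalised posteriors:
  π_1·f_1 = 0.21 × 0.117159 = 0.0246033
  π_2·f_2 = 0.16 × 0.00332349 = 0.000531758
  π_3·f_3 = 0.34 × 0.000178104 = 6.05554e-05
  π_4·f_4 = 0.29 × 6.22169e-05 = 1.80429e-05
Evidence: 0.0246033 + 0.000531758 + 6.05554e-05 + 1.80429e-05 = 0.0252137
P(Coin type 2 | 3 heads out of 21) = 0.000531758 / 0.0252137 ≈ 0.0211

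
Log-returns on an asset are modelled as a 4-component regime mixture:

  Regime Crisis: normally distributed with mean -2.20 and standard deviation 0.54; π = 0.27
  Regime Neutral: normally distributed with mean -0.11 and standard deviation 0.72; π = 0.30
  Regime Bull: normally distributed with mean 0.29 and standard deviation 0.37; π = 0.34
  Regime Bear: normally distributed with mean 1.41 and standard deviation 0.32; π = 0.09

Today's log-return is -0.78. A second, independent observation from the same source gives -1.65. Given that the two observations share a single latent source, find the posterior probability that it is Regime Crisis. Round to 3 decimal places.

0.313

Apply Bayes' rule: the posterior for each component is proportional to its prior times its likelihood at x.
Since both observations come from the same component, the likelihood for component k is f_k(x₁)·f_k(x₂).
  p_Crisis = [(1/(0.54·√(2π)))·exp(−(-0.78−-2.20)²/(2·0.54²)) = 0.738782·exp(-3.45748) = 0.0232784] × [0.439797] = 0.0102378
  p_Neutral = [(1/(0.72·√(2π)))·exp(−(-0.78−-0.11)²/(2·0.72²)) = 0.554087·exp(-0.43297) = 0.359371] × [0.0562552] = 0.0202165
  p_Bull = [(1/(0.37·√(2π)))·exp(−(-0.78−0.29)²/(2·0.37²)) = 1.078222·exp(-4.18152) = 0.0164702] × [1.15607e-06] = 1.90406e-08
  p_Bear = [(1/(0.32·√(2π)))·exp(−(-0.78−1.41)²/(2·0.32²)) = 1.246695·exp(-23.41846) = 8.41886e-11] × [1.73585e-20] = 1.46138e-30
Prior × likelihood for each component:
  π_Crisis·p_Crisis = 0.27 × 0.0102378 = 0.0027642
  π_Neutral·p_Neutral = 0.30 × 0.0202165 = 0.00606494
  π_Bull·p_Bull = 0.34 × 1.90406e-08 = 6.47381e-09
  π_Bear·p_Bear = 0.09 × 1.46138e-30 = 1.31525e-31
Normaliser: 0.0027642 + 0.00606494 + 6.47381e-09 + 1.31525e-31 = 0.00882914
P(Regime Crisis | x₁, x₂) ≈ 0.313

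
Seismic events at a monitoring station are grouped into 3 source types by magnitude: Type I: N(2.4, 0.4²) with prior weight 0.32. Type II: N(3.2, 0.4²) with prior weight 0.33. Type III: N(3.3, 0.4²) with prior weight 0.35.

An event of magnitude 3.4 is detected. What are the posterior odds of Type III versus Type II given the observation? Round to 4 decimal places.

1.1648

The posterior odds equal the prior odds times the likelihood ratio: (π_i/π_j)·(f_i(x)/f_j(x)).
Evaluate each component's likelihood at the observed value:
  f_I = (1/(0.4·√(2π)))·exp(−(3.4−2.4)²/(2·0.4²)) = 0.997356·exp(-3.12500) = 0.0438208
  f_II = (1/(0.4·√(2π)))·exp(−(3.4−3.2)²/(2·0.4²)) = 0.997356·exp(-0.12500) = 0.880163
  f_III = (1/(0.4·√(2π)))·exp(−(3.4−3.3)²/(2·0.4²)) = 0.997356·exp(-0.03125) = 0.96667
0.338335 / 0.290454 ≈ 1.1648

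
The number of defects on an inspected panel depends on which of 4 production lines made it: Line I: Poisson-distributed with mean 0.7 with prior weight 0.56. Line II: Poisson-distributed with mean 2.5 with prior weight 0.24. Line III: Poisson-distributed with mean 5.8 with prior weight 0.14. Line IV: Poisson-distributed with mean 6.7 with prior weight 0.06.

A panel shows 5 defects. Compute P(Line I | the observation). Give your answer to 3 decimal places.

The responsibility of component k is P(Z=k) f_k(x) divided by Σ_j P(Z=j) f_j(x).
Evaluate each component's likelihood at the observed value:
  p_I = 0.000695509
  p_II = 0.0668009
  p_III = 0.165596
  p_IV = 0.13849
Unnormalised posteriors:
  P(Z=I)·p_I = 0.56 × 0.000695509 = 0.000389485
  P(Z=II)·p_II = 0.24 × 0.0668009 = 0.0160322
  P(Z=III)·p_III = 0.14 × 0.165596 = 0.0231835
  P(Z=IV)·p_IV = 0.06 × 0.13849 = 0.00830943
Normaliser: 0.000389485 + 0.0160322 + 0.0231835 + 0.00830943 = 0.0479146
So the posterior for Line I is 0.000389485 / 0.0479146 ≈ 0.008.

0.008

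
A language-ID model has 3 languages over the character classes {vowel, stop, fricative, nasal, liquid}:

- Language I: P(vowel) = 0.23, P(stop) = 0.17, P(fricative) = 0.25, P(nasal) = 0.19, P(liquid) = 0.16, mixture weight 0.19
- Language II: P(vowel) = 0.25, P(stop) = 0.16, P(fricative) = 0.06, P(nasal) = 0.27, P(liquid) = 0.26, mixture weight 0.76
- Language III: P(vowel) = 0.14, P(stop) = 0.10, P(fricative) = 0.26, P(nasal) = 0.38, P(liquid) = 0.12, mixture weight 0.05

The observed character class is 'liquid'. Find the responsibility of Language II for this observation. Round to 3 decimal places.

0.844

Apply Bayes' rule: the posterior for each component is proportional to its prior times its likelihood at x.
Evaluate each component's likelihood at the observed value:
  p_I = P(liquid | comp) = 0.16
  p_II = P(liquid | comp) = 0.26
  p_III = P(liquid | comp) = 0.12
Multiply by the mixture weights:
  P(Z=I)·p_I = 0.19 × 0.16 = 0.0304
  P(Z=II)·p_II = 0.76 × 0.26 = 0.1976
  P(Z=III)·p_III = 0.05 × 0.12 = 0.006
Normaliser: 0.0304 + 0.1976 + 0.006 = 0.234
So the posterior for Language II is 0.1976 / 0.234 ≈ 0.844.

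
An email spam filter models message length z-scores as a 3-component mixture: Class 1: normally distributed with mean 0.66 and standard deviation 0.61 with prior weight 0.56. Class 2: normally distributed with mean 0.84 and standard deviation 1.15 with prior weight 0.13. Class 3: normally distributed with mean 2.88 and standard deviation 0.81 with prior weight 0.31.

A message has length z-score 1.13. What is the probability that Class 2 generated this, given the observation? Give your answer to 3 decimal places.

0.132

By Bayes' theorem, P(k | x) = P(Z=k) f_k(x) / Σ_j P(Z=j) f_j(x).
Normal densities:
  p_1 = (1/(0.61·√(2π)))·exp(−(1.13−0.66)²/(2·0.61²)) = 0.654004·exp(-0.29683) = 0.486037
  p_2 = (1/(1.15·√(2π)))·exp(−(1.13−0.84)²/(2·1.15²)) = 0.346906·exp(-0.03180) = 0.33605
  p_3 = (1/(0.81·√(2π)))·exp(−(1.13−2.88)²/(2·0.81²)) = 0.492521·exp(-2.33387) = 0.0477353
Weight by the priors:
  P(Z=1)·p_1 = 0.56 × 0.486037 = 0.272181
  P(Z=2)·p_2 = 0.13 × 0.33605 = 0.0436865
  P(Z=3)·p_3 = 0.31 × 0.0477353 = 0.0147979
Evidence: 0.272181 + 0.0436865 + 0.0147979 = 0.330665
P(Class 2 | data) = 0.0436865 / 0.330665 ≈ 0.132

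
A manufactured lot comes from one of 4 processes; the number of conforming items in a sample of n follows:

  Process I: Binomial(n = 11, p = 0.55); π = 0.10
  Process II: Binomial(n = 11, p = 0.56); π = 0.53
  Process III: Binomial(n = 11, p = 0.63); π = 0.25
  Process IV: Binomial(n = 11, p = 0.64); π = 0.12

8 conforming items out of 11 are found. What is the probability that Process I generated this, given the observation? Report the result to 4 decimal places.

0.0775

Posterior ∝ prior × likelihood, so P(k | x) ∝ P(Z=k) f_k(x); normalise over all components.
Binomial probabilities:
  f_I = C(11,8)·0.55^8·0.45^3 = 165·0.00837339·0.091125 = 0.125899
  f_II = C(11,8)·0.56^8·0.44^3 = 165·0.00967173·0.085184 = 0.13594
  f_III = C(11,8)·0.63^8·0.37^3 = 165·0.0248156·0.050653 = 0.207402
  f_IV = C(11,8)·0.64^8·0.36^3 = 165·0.0281475·0.046656 = 0.216686
Multiply by the mixture weights:
  P(Z=I)·f_I = 0.10 × 0.125899 = 0.0125899
  P(Z=II)·f_II = 0.53 × 0.13594 = 0.072048
  P(Z=III)·f_III = 0.25 × 0.207402 = 0.0518506
  P(Z=IV)·f_IV = 0.12 × 0.216686 = 0.0260023
Evidence: 0.0125899 + 0.072048 + 0.0518506 + 0.0260023 = 0.162491
So the posterior for Process I is 0.0125899 / 0.162491 ≈ 0.0775.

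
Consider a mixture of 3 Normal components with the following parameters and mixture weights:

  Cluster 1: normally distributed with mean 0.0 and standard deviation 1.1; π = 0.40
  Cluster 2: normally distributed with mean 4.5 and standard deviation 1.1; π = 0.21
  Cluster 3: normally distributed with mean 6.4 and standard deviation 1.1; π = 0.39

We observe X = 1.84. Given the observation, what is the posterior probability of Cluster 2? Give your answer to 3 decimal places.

0.102

Posterior ∝ prior × likelihood, so P(k | x) ∝ π_k f_k(x); normalise over all components.
Normal densities:
  p_1 = 0.0895232
  p_2 = 0.0194862
  p_3 = 6.72801e-05
Weight by the priors:
  π_1·p_1 = 0.40 × 0.0895232 = 0.0358093
  π_2·p_2 = 0.21 × 0.0194862 = 0.0040921
  π_3·p_3 = 0.39 × 6.72801e-05 = 2.62393e-05
Marginal: 0.0358093 + 0.0040921 + 2.62393e-05 = 0.0399276
Responsibility of Cluster 2: 0.0040921 / 0.0399276 ≈ 0.102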